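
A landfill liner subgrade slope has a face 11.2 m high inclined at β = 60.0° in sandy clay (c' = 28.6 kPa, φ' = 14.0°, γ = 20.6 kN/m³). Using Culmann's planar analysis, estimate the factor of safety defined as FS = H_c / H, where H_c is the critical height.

FS = 1.36

H_c = (4c'/γ) · sinβ cosφ' / [1 − cos(β − φ')]
    = (4·28.6/20.6) · sin60.0°·cos14.0° / [1 − cos46.0°]
    = 5.553 · 0.8403 / 0.3053 = 15.28 m
FS = H_c / H = 15.28 / 11.2 = 1.365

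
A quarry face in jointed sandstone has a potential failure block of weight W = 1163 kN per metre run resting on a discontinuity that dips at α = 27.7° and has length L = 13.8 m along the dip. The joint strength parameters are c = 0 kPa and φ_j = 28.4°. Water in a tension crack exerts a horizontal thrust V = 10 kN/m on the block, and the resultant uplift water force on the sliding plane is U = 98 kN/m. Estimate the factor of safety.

Resolving the block weight along and normal to the plane and applying the Mohr–Coulomb strength on the joint:
N' = W cosα − U − V sinα = 1163·cos27.7° − 98 − 10·sin27.7° = 927.1 kN/m
Driving force T = W sinα + V cosα = 1163·sin27.7° + 10·cos27.7° = 549.5 kN/m
Resisting force R = c·L + N'·tanφ_j = 0·13.8 + 927.1·tan28.4° = 0.0 + 501.3 = 501.3 kN/m
FS = R / T = 501.3 / 549.5 = 0.912

FS = 0.91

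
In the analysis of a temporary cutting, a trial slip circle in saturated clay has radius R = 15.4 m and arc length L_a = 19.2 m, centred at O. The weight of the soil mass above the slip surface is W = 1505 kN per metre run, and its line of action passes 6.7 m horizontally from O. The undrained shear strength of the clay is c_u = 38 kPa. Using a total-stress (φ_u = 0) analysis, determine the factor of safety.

Taking moments about the centre O, the resisting moment is provided by the undrained shear strength acting along the arc:
M_R = c_u·L_a·R = 38·19.20·15.4 = 11235.8 kN·m/m
M_D = W·d = 1505·6.7 = 10083.5 kN·m/m
FS = M_R / M_D = 11235.8 / 10083.5 = 1.114

FS = 1.11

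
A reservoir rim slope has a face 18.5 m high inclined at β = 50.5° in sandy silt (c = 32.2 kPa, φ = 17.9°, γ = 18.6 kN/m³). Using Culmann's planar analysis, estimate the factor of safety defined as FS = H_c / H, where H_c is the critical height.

H_c = (4c/γ) · sinβ cosφ / [1 − cos(β − φ)]
    = (4·32.2/18.6) · sin50.5°·cos17.9° / [1 − cos32.6°]
    = 6.925 · 0.7343 / 0.1575 = 32.27 m
FS = H_c / H = 32.27 / 18.5 = 1.745

FS = 1.74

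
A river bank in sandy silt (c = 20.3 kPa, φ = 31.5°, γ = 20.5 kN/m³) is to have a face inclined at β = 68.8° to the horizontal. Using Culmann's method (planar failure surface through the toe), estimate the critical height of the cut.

H_c = 15.40 m

Culmann's analysis gives the critical failure plane at α_cr = (β + φ)/2 = (68.8 + 31.5)/2 = 50.1°, and the critical height
H_c = (4c/γ) · sinβ cosφ / [1 − cos(β − φ)]
    = (4·20.3/20.5) · sin68.8°·cos31.5° / [1 − cos(37.3°)]
    = 3.961 · 0.9323·0.8526 / [1 − 0.7955]
    = 3.961 · 0.7949 / 0.2045
    = 15.40 m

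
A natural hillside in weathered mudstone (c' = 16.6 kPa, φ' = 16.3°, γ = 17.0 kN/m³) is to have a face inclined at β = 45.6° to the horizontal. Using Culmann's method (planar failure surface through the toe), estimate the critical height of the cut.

Culmann's analysis gives the critical failure plane at α_cr = (β + φ')/2 = (45.6 + 16.3)/2 = 31.0°, and the critical height
H_c = (4c'/γ) · sinβ cosφ' / [1 − cos(β − φ')]
    = (4·16.6/17.0) · sin45.6°·cos16.3° / [1 − cos(29.3°)]
    = 3.906 · 0.7145·0.9598 / [1 − 0.8721]
    = 3.906 · 0.6858 / 0.1279
    = 20.94 m

H_c = 20.94 m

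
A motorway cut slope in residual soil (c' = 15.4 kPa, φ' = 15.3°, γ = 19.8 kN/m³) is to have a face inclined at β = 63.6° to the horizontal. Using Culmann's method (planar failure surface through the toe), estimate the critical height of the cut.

Culmann's analysis gives the critical failure plane at α_cr = (β + φ')/2 = (63.6 + 15.3)/2 = 39.5°, and the critical height
H_c = (4c'/γ) · sinβ cosφ' / [1 − cos(β − φ')]
    = (4·15.4/19.8) · sin63.6°·cos15.3° / [1 − cos(48.3°)]
    = 3.111 · 0.8957·0.9646 / [1 − 0.6652]
    = 3.111 · 0.8640 / 0.3348
    = 8.03 m

H_c = 8.03 m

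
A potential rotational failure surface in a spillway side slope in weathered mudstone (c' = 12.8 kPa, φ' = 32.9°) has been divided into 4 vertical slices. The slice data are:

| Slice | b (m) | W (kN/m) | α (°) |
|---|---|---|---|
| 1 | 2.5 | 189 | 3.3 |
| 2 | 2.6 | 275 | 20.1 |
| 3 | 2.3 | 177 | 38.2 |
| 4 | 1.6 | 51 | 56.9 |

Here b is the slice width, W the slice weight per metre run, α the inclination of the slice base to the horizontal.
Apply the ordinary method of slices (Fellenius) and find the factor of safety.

FS = 2.09

Ordinary method of slices: FS = Σ[c'·Δl_i + (W_i cosα_i)·tanφ'] / Σ W_i sinα_i, with Δl_i = b_i / cosα_i.
Slice 1: Δl = 2.5/cos3.3° = 2.504 m; N'_1 = 189·cos3.3° = 188.7; c'Δl = 32.05; W sinα = 10.9
Slice 2: Δl = 2.6/cos20.1° = 2.769 m; N'_2 = 275·cos20.1° = 258.3; c'Δl = 35.44; W sinα = 94.5
Slice 3: Δl = 2.3/cos38.2° = 2.927 m; N'_3 = 177·cos38.2° = 139.1; c'Δl = 37.46; W sinα = 109.5
Slice 4: Δl = 1.6/cos56.9° = 2.930 m; N'_4 = 51·cos56.9° = 27.9; c'Δl = 37.50; W sinα = 42.7
Σc'Δl = 142.5 kN/m; ΣN' = 613.9 kN/m; ΣW sinα = 257.6 kN/m
Resisting = 142.5 + 613.9·tan32.9° = 142.5 + 397.1 = 539.6 kN/m
FS = 539.6 / 257.6 = 2.095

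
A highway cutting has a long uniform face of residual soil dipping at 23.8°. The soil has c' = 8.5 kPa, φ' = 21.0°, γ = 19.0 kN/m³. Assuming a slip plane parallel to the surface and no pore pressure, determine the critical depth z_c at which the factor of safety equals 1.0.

Setting FS = 1.00 in FS = [c' + γz cos²β tanφ'] / [γz sinβ cosβ] and solving for z:
z = c' / [γ cosβ (FS·sinβ − cosβ·tanφ')]
  = 8.5 / [19.0·cos23.8°·(1.00·sin23.8° − cos23.8°·tan21.0°)]
  = 8.5 / [19.0·0.9150·(1.00·0.4035 − 0.9150·0.3839)]
  = 8.5 / 0.9096 = 9.344 m

z_c = 9.34 m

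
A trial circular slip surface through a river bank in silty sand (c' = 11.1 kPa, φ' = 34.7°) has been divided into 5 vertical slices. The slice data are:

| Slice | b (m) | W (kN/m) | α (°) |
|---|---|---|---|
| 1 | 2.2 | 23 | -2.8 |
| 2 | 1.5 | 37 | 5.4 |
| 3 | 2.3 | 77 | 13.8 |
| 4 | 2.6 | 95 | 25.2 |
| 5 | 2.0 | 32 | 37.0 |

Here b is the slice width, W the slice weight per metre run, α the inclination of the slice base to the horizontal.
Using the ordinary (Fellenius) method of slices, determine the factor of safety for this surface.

Ordinary method of slices: FS = Σ[c'·Δl_i + (W_i cosα_i)·tanφ'] / Σ W_i sinα_i, with Δl_i = b_i / cosα_i.
Slice 1: Δl = 2.2/cos(-2.8°) = 2.203 m; N'_1 = 23·cos(-2.8°) = 23.0; c'Δl = 24.45; W sinα = -1.1
Slice 2: Δl = 1.5/cos5.4° = 1.507 m; N'_2 = 37·cos5.4° = 36.8; c'Δl = 16.72; W sinα = 3.5
Slice 3: Δl = 2.3/cos13.8° = 2.368 m; N'_3 = 77·cos13.8° = 74.8; c'Δl = 26.29; W sinα = 18.4
Slice 4: Δl = 2.6/cos25.2° = 2.873 m; N'_4 = 95·cos25.2° = 86.0; c'Δl = 31.90; W sinα = 40.4
Slice 5: Δl = 2.0/cos37.0° = 2.504 m; N'_5 = 32·cos37.0° = 25.6; c'Δl = 27.80; W sinα = 19.3
Σc'Δl = 127.2 kN/m; ΣN' = 246.1 kN/m; ΣW sinα = 80.4 kN/m
Resisting = 127.2 + 246.1·tan34.7° = 127.2 + 170.4 = 297.6 kN/m
FS = 297.6 / 80.4 = 3.700

FS = 3.70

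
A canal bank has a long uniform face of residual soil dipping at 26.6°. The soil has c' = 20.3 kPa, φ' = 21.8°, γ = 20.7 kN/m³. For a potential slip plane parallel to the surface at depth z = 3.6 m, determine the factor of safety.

FS = 1.48

For an infinite slope with a slip plane parallel to the surface (no pore pressure): FS = [c' + γz cos²β tanφ'] / [γz sinβ cosβ].
γz = 20.7·3.6 = 74.52 kN/m²
Numerator = 20.3 + 74.52·cos²26.6°·tan21.8° = 20.3 + 74.52·0.7995·0.4000 = 44.130 kPa
Denominator = 74.52·sin26.6°·cos26.6° = 74.52·0.4478·0.8942 = 29.835 kPa
FS = 44.130 / 29.835 = 1.479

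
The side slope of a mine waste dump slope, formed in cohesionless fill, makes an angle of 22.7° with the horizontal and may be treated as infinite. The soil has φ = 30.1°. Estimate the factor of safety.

FS = 1.39

For a dry cohesionless infinite slope the factor of safety is FS = tanφ / tanβ.
FS = tan30.1° / tan22.7° = 0.5797 / 0.4183 = 1.386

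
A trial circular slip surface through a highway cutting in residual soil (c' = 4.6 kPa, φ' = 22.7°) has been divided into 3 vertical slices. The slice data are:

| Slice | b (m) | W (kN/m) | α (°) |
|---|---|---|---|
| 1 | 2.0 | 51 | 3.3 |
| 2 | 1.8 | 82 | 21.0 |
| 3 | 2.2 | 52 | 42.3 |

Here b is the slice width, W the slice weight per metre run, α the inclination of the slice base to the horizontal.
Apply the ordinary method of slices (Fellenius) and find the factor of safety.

FS = 1.50

Ordinary method of slices: FS = Σ[c'·Δl_i + (W_i cosα_i)·tanφ'] / Σ W_i sinα_i, with Δl_i = b_i / cosα_i.
Slice 1: Δl = 2.0/cos3.3° = 2.003 m; N'_1 = 51·cos3.3° = 50.9; c'Δl = 9.22; W sinα = 2.9
Slice 2: Δl = 1.8/cos21.0° = 1.928 m; N'_2 = 82·cos21.0° = 76.6; c'Δl = 8.87; W sinα = 29.4
Slice 3: Δl = 2.2/cos42.3° = 2.974 m; N'_3 = 52·cos42.3° = 38.5; c'Δl = 13.68; W sinα = 35.0
Σc'Δl = 31.8 kN/m; ΣN' = 165.9 kN/m; ΣW sinα = 67.3 kN/m
Resisting = 31.8 + 165.9·tan22.7° = 31.8 + 69.4 = 101.2 kN/m
FS = 101.2 / 67.3 = 1.503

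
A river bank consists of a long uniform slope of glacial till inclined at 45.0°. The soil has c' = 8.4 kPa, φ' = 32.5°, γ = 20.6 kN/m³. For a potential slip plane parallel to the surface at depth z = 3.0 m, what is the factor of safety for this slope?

For an infinite slope with a slip plane parallel to the surface (no pore pressure): FS = [c' + γz cos²β tanφ'] / [γz sinβ cosβ].
γz = 20.6·3.0 = 61.80 kN/m²
Numerator = 8.4 + 61.80·cos²45.0°·tan32.5° = 8.4 + 61.80·0.5000·0.6371 = 28.085 kPa
Denominator = 61.80·sin45.0°·cos45.0° = 61.80·0.7071·0.7071 = 30.900 kPa
FS = 28.085 / 30.900 = 0.909

FS = 0.91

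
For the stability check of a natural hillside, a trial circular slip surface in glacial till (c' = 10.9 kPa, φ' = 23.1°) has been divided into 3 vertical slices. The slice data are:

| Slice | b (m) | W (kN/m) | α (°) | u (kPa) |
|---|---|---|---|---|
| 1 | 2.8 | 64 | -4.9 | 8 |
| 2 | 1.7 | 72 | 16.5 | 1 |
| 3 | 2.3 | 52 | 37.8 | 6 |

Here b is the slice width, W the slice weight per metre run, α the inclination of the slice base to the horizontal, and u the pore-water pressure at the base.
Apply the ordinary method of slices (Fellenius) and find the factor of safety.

FS = 2.95

Ordinary method of slices: FS = Σ[c'·Δl_i + (W_i cosα_i − u_i·Δl_i)·tanφ'] / Σ W_i sinα_i, with Δl_i = b_i / cosα_i.
Slice 1: Δl = 2.8/cos(-4.9°) = 2.810 m; N'_1 = 64·cos(-4.9°) − 8·2.810 = 41.3; c'Δl = 30.63; W sinα = -5.5
Slice 2: Δl = 1.7/cos16.5° = 1.773 m; N'_2 = 72·cos16.5° − 1·1.773 = 67.3; c'Δl = 19.33; W sinα = 20.4
Slice 3: Δl = 2.3/cos37.8° = 2.911 m; N'_3 = 52·cos37.8° − 6·2.911 = 23.6; c'Δl = 31.73; W sinα = 31.9
Σc'Δl = 81.7 kN/m; ΣN' = 132.2 kN/m; ΣW sinα = 46.9 kN/m
Resisting = 81.7 + 132.2·tan23.1° = 81.7 + 56.4 = 138.1 kN/m
FS = 138.1 / 46.9 = 2.947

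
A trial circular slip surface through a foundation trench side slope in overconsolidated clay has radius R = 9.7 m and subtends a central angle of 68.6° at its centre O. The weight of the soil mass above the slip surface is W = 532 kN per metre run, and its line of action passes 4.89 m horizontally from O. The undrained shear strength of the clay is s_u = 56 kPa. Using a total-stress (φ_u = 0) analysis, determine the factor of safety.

FS = 2.43

Taking moments about the centre O, the resisting moment is provided by the undrained shear strength acting along the arc:
Arc length L_a = R·θ = 9.7·(68.6°·π/180) = 9.7·1.1973 = 11.61 m
M_R = s_u·L_a·R = 56·11.61·9.7 = 6308.6 kN·m/m
M_D = W·d = 532·4.89 = 2601.5 kN·m/m
FS = M_R / M_D = 6308.6 / 2601.5 = 2.425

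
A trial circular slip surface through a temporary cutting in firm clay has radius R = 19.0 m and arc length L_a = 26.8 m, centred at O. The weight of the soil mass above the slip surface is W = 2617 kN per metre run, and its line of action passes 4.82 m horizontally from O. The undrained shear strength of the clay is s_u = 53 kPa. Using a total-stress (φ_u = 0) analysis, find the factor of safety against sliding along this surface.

Taking moments about the centre O, the resisting moment is provided by the undrained shear strength acting along the arc:
M_R = s_u·L_a·R = 53·26.80·19.0 = 26987.6 kN·m/m
M_D = W·d = 2617·4.82 = 12613.9 kN·m/m
FS = M_R / M_D = 26987.6 / 12613.9 = 2.140

FS = 2.14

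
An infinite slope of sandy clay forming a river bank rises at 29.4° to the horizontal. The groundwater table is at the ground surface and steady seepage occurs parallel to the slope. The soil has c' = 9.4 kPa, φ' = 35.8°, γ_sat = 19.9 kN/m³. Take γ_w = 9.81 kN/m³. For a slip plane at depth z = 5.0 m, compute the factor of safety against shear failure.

With seepage parallel to the slope and the water table at the surface, the effective normal stress on the slip plane uses the buoyant unit weight γ' = γ_sat − γ_w while the driving shear stress uses γ_sat:
FS = [c' + γ' z cos²β tanφ'] / [γ_sat z sinβ cosβ]
γ' = 19.9 − 9.81 = 10.09 kN/m³
Numerator = 9.4 + 10.09·5.0·cos²29.4°·tan35.8° = 9.4 + 10.09·5.0·0.7590·0.7212 = 37.017 kPa
Denominator = 19.9·5.0·sin29.4°·cos29.4° = 19.9·5.0·0.4909·0.8712 = 42.554 kPa
FS = 37.017 / 42.554 = 0.870

FS = 0.87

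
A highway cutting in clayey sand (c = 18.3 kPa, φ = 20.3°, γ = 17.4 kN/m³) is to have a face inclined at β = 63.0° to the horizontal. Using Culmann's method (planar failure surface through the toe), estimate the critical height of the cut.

Culmann's analysis gives the critical failure plane at α_cr = (β + φ)/2 = (63.0 + 20.3)/2 = 41.6°, and the critical height
H_c = (4c/γ) · sinβ cosφ / [1 − cos(β − φ)]
    = (4·18.3/17.4) · sin63.0°·cos20.3° / [1 − cos(42.7°)]
    = 4.207 · 0.8910·0.9379 / [1 − 0.7349]
    = 4.207 · 0.8357 / 0.2651
    = 13.26 m

H_c = 13.26 m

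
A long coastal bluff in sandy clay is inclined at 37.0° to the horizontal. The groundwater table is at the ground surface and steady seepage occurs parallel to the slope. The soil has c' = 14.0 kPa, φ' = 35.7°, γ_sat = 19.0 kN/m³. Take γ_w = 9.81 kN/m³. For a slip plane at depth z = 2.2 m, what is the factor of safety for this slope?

With seepage parallel to the slope and the water table at the surface, the effective normal stress on the slip plane uses the buoyant unit weight γ' = γ_sat − γ_w while the driving shear stress uses γ_sat:
FS = [c' + γ' z cos²β tanφ'] / [γ_sat z sinβ cosβ]
γ' = 19.0 − 9.81 = 9.19 kN/m³
Numerator = 14.0 + 9.19·2.2·cos²37.0°·tan35.7° = 14.0 + 9.19·2.2·0.6378·0.7186 = 23.266 kPa
Denominator = 19.0·2.2·sin37.0°·cos37.0° = 19.0·2.2·0.6018·0.7986 = 20.090 kPa
FS = 23.266 / 20.090 = 1.158

FS = 1.16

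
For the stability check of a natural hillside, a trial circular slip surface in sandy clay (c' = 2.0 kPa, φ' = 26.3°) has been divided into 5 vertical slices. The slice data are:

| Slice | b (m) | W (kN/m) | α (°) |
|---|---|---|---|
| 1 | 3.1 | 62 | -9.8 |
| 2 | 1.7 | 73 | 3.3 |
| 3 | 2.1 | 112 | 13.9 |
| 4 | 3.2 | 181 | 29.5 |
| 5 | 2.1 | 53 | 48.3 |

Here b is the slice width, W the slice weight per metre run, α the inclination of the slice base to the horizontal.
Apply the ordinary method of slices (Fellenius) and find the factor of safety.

FS = 1.63

Ordinary method of slices: FS = Σ[c'·Δl_i + (W_i cosα_i)·tanφ'] / Σ W_i sinα_i, with Δl_i = b_i / cosα_i.
Slice 1: Δl = 3.1/cos(-9.8°) = 3.146 m; N'_1 = 62·cos(-9.8°) = 61.1; c'Δl = 6.29; W sinα = -10.6
Slice 2: Δl = 1.7/cos3.3° = 1.703 m; N'_2 = 73·cos3.3° = 72.9; c'Δl = 3.41; W sinα = 4.2
Slice 3: Δl = 2.1/cos13.9° = 2.163 m; N'_3 = 112·cos13.9° = 108.7; c'Δl = 4.33; W sinα = 26.9
Slice 4: Δl = 3.2/cos29.5° = 3.677 m; N'_4 = 181·cos29.5° = 157.5; c'Δl = 7.35; W sinα = 89.1
Slice 5: Δl = 2.1/cos48.3° = 3.157 m; N'_5 = 53·cos48.3° = 35.3; c'Δl = 6.31; W sinα = 39.6
Σc'Δl = 27.7 kN/m; ΣN' = 435.5 kN/m; ΣW sinα = 149.3 kN/m
Resisting = 27.7 + 435.5·tan26.3° = 27.7 + 215.2 = 242.9 kN/m
FS = 242.9 / 149.3 = 1.628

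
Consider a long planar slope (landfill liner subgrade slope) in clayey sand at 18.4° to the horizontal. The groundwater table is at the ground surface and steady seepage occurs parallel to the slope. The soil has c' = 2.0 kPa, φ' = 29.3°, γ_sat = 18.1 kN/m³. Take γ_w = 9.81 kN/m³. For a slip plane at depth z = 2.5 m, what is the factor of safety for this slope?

With seepage parallel to the slope and the water table at the surface, the effective normal stress on the slip plane uses the buoyant unit weight γ' = γ_sat − γ_w while the driving shear stress uses γ_sat:
FS = [c' + γ' z cos²β tanφ'] / [γ_sat z sinβ cosβ]
γ' = 18.1 − 9.81 = 8.29 kN/m³
Numerator = 2.0 + 8.29·2.5·cos²18.4°·tan29.3° = 2.0 + 8.29·2.5·0.9004·0.5612 = 12.472 kPa
Denominator = 18.1·2.5·sin18.4°·cos18.4° = 18.1·2.5·0.3156·0.9489 = 13.553 kPa
FS = 12.472 / 13.553 = 0.920

FS = 0.92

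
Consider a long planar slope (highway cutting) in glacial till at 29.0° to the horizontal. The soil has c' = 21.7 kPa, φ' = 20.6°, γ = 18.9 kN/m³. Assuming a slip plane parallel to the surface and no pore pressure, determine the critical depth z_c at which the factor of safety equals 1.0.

Setting FS = 1.00 in FS = [c' + γz cos²β tanφ'] / [γz sinβ cosβ] and solving for z:
z = c' / [γ cosβ (FS·sinβ − cosβ·tanφ')]
  = 21.7 / [18.9·cos29.0°·(1.00·sin29.0° − cos29.0°·tan20.6°)]
  = 21.7 / [18.9·0.8746·(1.00·0.4848 − 0.8746·0.3759)]
  = 21.7 / 2.5797 = 8.412 m

z_c = 8.41 m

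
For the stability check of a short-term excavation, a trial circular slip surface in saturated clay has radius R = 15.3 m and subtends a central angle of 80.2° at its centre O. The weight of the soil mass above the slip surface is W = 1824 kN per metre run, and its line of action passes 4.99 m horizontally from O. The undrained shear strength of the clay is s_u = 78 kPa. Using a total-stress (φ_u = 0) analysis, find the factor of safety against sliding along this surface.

FS = 2.81

Taking moments about the centre O, the resisting moment is provided by the undrained shear strength acting along the arc:
Arc length L_a = R·θ = 15.3·(80.2°·π/180) = 15.3·1.3998 = 21.42 m
M_R = s_u·L_a·R = 78·21.42·15.3 = 25558.1 kN·m/m
M_D = W·d = 1824·4.99 = 9101.8 kN·m/m
FS = M_R / M_D = 25558.1 / 9101.8 = 2.808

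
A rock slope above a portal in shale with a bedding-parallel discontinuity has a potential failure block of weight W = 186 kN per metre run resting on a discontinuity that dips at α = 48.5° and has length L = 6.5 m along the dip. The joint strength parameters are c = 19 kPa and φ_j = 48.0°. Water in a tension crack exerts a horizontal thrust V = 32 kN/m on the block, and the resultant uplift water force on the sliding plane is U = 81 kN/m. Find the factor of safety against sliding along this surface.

FS = 0.90

Resolving the block weight along and normal to the plane and applying the Mohr–Coulomb strength on the joint:
N' = W cosα − U − V sinα = 186·cos48.5° − 81 − 32·sin48.5° = 18.3 kN/m
Driving force T = W sinα + V cosα = 186·sin48.5° + 32·cos48.5° = 160.5 kN/m
Resisting force R = c·L + N'·tanφ_j = 19·6.5 + 18.3·tan48.0° = 123.5 + 20.3 = 143.8 kN/m
FS = R / T = 143.8 / 160.5 = 0.896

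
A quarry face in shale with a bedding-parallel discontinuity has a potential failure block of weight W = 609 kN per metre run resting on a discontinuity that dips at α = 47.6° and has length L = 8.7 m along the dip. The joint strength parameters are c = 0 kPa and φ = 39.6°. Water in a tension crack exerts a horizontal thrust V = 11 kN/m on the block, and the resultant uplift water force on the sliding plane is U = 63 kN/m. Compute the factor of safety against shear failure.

FS = 0.61

Resolving the block weight along and normal to the plane and applying the Mohr–Coulomb strength on the joint:
N' = W cosα − U − V sinα = 609·cos47.6° − 63 − 11·sin47.6° = 339.5 kN/m
Driving force T = W sinα + V cosα = 609·sin47.6° + 11·cos47.6° = 457.1 kN/m
Resisting force R = c·L + N'·tanφ = 0·8.7 + 339.5·tan39.6° = 0.0 + 280.9 = 280.9 kN/m
FS = R / T = 280.9 / 457.1 = 0.614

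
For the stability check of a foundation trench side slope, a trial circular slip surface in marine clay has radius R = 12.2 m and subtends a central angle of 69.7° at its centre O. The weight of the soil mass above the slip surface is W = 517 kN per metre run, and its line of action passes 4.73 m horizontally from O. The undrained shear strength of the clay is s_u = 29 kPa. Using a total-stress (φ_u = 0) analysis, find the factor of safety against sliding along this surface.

Taking moments about the centre O, the resisting moment is provided by the undrained shear strength acting along the arc:
Arc length L_a = R·θ = 12.2·(69.7°·π/180) = 12.2·1.2165 = 14.84 m
M_R = s_u·L_a·R = 29·14.84·12.2 = 5250.8 kN·m/m
M_D = W·d = 517·4.73 = 2445.4 kN·m/m
FS = M_R / M_D = 5250.8 / 2445.4 = 2.147

FS = 2.15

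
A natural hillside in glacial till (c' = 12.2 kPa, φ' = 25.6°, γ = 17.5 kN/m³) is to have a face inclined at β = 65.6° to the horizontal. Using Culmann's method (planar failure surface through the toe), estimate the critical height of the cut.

H_c = 9.79 m

Culmann's analysis gives the critical failure plane at α_cr = (β + φ')/2 = (65.6 + 25.6)/2 = 45.6°, and the critical height
H_c = (4c'/γ) · sinβ cosφ' / [1 − cos(β − φ')]
    = (4·12.2/17.5) · sin65.6°·cos25.6° / [1 − cos(40.0°)]
    = 2.789 · 0.9107·0.9018 / [1 − 0.7660]
    = 2.789 · 0.8213 / 0.2340
    = 9.79 m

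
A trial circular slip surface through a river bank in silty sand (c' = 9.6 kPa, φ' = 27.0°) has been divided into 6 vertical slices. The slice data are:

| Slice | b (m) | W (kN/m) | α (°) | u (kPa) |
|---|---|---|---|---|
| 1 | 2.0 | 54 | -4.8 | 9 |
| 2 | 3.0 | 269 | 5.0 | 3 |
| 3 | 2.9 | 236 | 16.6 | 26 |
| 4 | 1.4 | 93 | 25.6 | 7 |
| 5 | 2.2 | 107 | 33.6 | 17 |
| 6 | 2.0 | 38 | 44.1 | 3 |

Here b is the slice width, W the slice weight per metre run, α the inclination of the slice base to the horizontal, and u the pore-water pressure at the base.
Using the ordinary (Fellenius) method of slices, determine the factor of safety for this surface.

Ordinary method of slices: FS = Σ[c'·Δl_i + (W_i cosα_i − u_i·Δl_i)·tanφ'] / Σ W_i sinα_i, with Δl_i = b_i / cosα_i.
Slice 1: Δl = 2.0/cos(-4.8°) = 2.007 m; N'_1 = 54·cos(-4.8°) − 9·2.007 = 35.7; c'Δl = 19.27; W sinα = -4.5
Slice 2: Δl = 3.0/cos5.0° = 3.011 m; N'_2 = 269·cos5.0° − 3·3.011 = 258.9; c'Δl = 28.91; W sinα = 23.4
Slice 3: Δl = 2.9/cos16.6° = 3.026 m; N'_3 = 236·cos16.6° − 26·3.026 = 147.5; c'Δl = 29.05; W sinα = 67.4
Slice 4: Δl = 1.4/cos25.6° = 1.552 m; N'_4 = 93·cos25.6° − 7·1.552 = 73.0; c'Δl = 14.90; W sinα = 40.2
Slice 5: Δl = 2.2/cos33.6° = 2.641 m; N'_5 = 107·cos33.6° − 17·2.641 = 44.2; c'Δl = 25.36; W sinα = 59.2
Slice 6: Δl = 2.0/cos44.1° = 2.785 m; N'_6 = 38·cos44.1° − 3·2.785 = 18.9; c'Δl = 26.74; W sinα = 26.4
Σc'Δl = 144.2 kN/m; ΣN' = 578.3 kN/m; ΣW sinα = 212.2 kN/m
Resisting = 144.2 + 578.3·tan27.0° = 144.2 + 294.7 = 438.9 kN/m
FS = 438.9 / 212.2 = 2.068

FS = 2.07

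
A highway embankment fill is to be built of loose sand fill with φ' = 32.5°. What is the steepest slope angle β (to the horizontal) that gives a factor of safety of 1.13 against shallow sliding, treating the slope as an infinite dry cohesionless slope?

For an infinite dry cohesionless slope FS = tanφ'/tanβ, so tanβ = tanφ' / FS.
tanβ = tan32.5° / 1.13 = 0.6371 / 1.13 = 0.5638
β = arctan(0.5638) = 29.41°

β = 29.4°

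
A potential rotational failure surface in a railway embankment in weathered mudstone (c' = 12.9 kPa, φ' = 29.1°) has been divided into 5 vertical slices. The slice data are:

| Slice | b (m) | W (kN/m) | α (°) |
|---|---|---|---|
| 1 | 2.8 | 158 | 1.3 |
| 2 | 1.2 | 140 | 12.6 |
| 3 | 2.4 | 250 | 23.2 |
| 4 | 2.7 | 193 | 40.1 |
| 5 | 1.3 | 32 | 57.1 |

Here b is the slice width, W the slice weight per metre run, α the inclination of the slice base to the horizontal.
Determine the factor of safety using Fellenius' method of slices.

Ordinary method of slices: FS = Σ[c'·Δl_i + (W_i cosα_i)·tanφ'] / Σ W_i sinα_i, with Δl_i = b_i / cosα_i.
Slice 1: Δl = 2.8/cos1.3° = 2.801 m; N'_1 = 158·cos1.3° = 158.0; c'Δl = 36.13; W sinα = 3.6
Slice 2: Δl = 1.2/cos12.6° = 1.230 m; N'_2 = 140·cos12.6° = 136.6; c'Δl = 15.86; W sinα = 30.5
Slice 3: Δl = 2.4/cos23.2° = 2.611 m; N'_3 = 250·cos23.2° = 229.8; c'Δl = 33.68; W sinα = 98.5
Slice 4: Δl = 2.7/cos40.1° = 3.530 m; N'_4 = 193·cos40.1° = 147.6; c'Δl = 45.53; W sinα = 124.3
Slice 5: Δl = 1.3/cos57.1° = 2.393 m; N'_5 = 32·cos57.1° = 17.4; c'Δl = 30.87; W sinα = 26.9
Σc'Δl = 162.1 kN/m; ΣN' = 689.4 kN/m; ΣW sinα = 283.8 kN/m
Resisting = 162.1 + 689.4·tan29.1° = 162.1 + 383.7 = 545.8 kN/m
FS = 545.8 / 283.8 = 1.923

FS = 1.92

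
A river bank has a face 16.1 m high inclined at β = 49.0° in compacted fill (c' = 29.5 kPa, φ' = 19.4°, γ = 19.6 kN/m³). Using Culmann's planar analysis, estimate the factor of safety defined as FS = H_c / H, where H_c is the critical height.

FS = 2.04

H_c = (4c'/γ) · sinβ cosφ' / [1 − cos(β − φ')]
    = (4·29.5/19.6) · sin49.0°·cos19.4° / [1 − cos29.6°]
    = 6.020 · 0.7119 / 0.1305 = 32.84 m
FS = H_c / H = 32.84 / 16.1 = 2.040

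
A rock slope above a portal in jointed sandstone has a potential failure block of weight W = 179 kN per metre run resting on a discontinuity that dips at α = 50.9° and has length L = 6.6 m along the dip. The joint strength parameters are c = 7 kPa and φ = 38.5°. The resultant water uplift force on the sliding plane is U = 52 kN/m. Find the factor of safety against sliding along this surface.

FS = 0.68

Resolving the block weight along and normal to the plane and applying the Mohr–Coulomb strength on the joint:
N' = W cosα − U = 179·cos50.9° − 52 = 60.9 kN/m
Driving force T = W sinα = 179·sin50.9° = 138.9 kN/m
Resisting force R = c·L + N'·tanφ = 7·6.6 + 60.9·tan38.5° = 46.2 + 48.4 = 94.6 kN/m
FS = R / T = 94.6 / 138.9 = 0.681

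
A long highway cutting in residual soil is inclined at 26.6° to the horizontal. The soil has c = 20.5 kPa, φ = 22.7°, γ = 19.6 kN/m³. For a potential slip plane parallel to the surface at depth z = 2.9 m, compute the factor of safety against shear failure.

FS = 1.74

For an infinite slope with a slip plane parallel to the surface (no pore pressure): FS = [c + γz cos²β tanφ] / [γz sinβ cosβ].
γz = 19.6·2.9 = 56.84 kN/m²
Numerator = 20.5 + 56.84·cos²26.6°·tan22.7° = 20.5 + 56.84·0.7995·0.4183 = 39.510 kPa
Denominator = 56.84·sin26.6°·cos26.6° = 56.84·0.4478·0.8942 = 22.757 kPa
FS = 39.510 / 22.757 = 1.736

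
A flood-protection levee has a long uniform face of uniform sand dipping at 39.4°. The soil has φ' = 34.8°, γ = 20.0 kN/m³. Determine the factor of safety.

FS = 0.85

For a dry cohesionless infinite slope the factor of safety is FS = tanφ' / tanβ.
FS = tan34.8° / tan39.4° = 0.6950 / 0.8214 = 0.846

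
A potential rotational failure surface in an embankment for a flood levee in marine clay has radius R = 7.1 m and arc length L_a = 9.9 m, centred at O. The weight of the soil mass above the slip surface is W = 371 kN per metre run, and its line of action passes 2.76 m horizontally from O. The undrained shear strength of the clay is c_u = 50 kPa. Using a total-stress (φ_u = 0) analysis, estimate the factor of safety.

FS = 3.43

Taking moments about the centre O, the resisting moment is provided by the undrained shear strength acting along the arc:
M_R = c_u·L_a·R = 50·9.90·7.1 = 3514.5 kN·m/m
M_D = W·d = 371·2.76 = 1024.0 kN·m/m
FS = M_R / M_D = 3514.5 / 1024.0 = 3.432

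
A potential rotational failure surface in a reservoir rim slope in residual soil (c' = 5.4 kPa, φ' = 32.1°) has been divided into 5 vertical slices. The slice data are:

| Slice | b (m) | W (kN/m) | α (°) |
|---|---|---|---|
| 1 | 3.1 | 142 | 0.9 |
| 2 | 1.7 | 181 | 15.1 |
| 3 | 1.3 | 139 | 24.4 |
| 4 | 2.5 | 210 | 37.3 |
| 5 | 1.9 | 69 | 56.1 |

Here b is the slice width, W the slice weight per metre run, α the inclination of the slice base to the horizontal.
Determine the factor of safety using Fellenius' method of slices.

Ordinary method of slices: FS = Σ[c'·Δl_i + (W_i cosα_i)·tanφ'] / Σ W_i sinα_i, with Δl_i = b_i / cosα_i.
Slice 1: Δl = 3.1/cos0.9° = 3.100 m; N'_1 = 142·cos0.9° = 142.0; c'Δl = 16.74; W sinα = 2.2
Slice 2: Δl = 1.7/cos15.1° = 1.761 m; N'_2 = 181·cos15.1° = 174.8; c'Δl = 9.51; W sinα = 47.2
Slice 3: Δl = 1.3/cos24.4° = 1.427 m; N'_3 = 139·cos24.4° = 126.6; c'Δl = 7.71; W sinα = 57.4
Slice 4: Δl = 2.5/cos37.3° = 3.143 m; N'_4 = 210·cos37.3° = 167.0; c'Δl = 16.97; W sinα = 127.3
Slice 5: Δl = 1.9/cos56.1° = 3.407 m; N'_5 = 69·cos56.1° = 38.5; c'Δl = 18.40; W sinα = 57.3
Σc'Δl = 69.3 kN/m; ΣN' = 648.9 kN/m; ΣW sinα = 291.3 kN/m
Resisting = 69.3 + 648.9·tan32.1° = 69.3 + 407.0 = 476.3 kN/m
FS = 476.3 / 291.3 = 1.635

FS = 1.64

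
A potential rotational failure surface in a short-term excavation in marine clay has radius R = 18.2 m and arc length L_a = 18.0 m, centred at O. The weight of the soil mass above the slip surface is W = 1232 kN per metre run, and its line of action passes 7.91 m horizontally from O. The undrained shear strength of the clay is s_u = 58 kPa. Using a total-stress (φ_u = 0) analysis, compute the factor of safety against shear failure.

Taking moments about the centre O, the resisting moment is provided by the undrained shear strength acting along the arc:
M_R = s_u·L_a·R = 58·18.00·18.2 = 19000.8 kN·m/m
M_D = W·d = 1232·7.91 = 9745.1 kN·m/m
FS = M_R / M_D = 19000.8 / 9745.1 = 1.950

FS = 1.95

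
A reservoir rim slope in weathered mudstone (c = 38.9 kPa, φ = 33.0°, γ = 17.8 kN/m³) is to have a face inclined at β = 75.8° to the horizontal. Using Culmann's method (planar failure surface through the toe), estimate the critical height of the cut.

H_c = 26.69 m

Culmann's analysis gives the critical failure plane at α_cr = (β + φ)/2 = (75.8 + 33.0)/2 = 54.4°, and the critical height
H_c = (4c/γ) · sinβ cosφ / [1 − cos(β − φ)]
    = (4·38.9/17.8) · sin75.8°·cos33.0° / [1 − cos(42.8°)]
    = 8.742 · 0.9694·0.8387 / [1 − 0.7337]
    = 8.742 · 0.8130 / 0.2663
    = 26.69 m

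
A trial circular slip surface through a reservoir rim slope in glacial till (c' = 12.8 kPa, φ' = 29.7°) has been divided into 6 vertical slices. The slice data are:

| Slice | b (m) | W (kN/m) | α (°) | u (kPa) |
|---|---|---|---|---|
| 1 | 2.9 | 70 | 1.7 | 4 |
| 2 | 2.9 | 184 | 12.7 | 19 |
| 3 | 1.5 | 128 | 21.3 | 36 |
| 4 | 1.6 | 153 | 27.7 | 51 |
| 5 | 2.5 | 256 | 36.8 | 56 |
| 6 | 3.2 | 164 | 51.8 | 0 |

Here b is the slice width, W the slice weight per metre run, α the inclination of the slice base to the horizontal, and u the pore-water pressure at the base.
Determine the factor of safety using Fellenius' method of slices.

Ordinary method of slices: FS = Σ[c'·Δl_i + (W_i cosα_i − u_i·Δl_i)·tanφ'] / Σ W_i sinα_i, with Δl_i = b_i / cosα_i.
Slice 1: Δl = 2.9/cos1.7° = 2.901 m; N'_1 = 70·cos1.7° − 4·2.901 = 58.4; c'Δl = 37.14; W sinα = 2.1
Slice 2: Δl = 2.9/cos12.7° = 2.973 m; N'_2 = 184·cos12.7° − 19·2.973 = 123.0; c'Δl = 38.05; W sinα = 40.5
Slice 3: Δl = 1.5/cos21.3° = 1.610 m; N'_3 = 128·cos21.3° − 36·1.610 = 61.3; c'Δl = 20.61; W sinα = 46.5
Slice 4: Δl = 1.6/cos27.7° = 1.807 m; N'_4 = 153·cos27.7° − 51·1.807 = 43.3; c'Δl = 23.13; W sinα = 71.1
Slice 5: Δl = 2.5/cos36.8° = 3.122 m; N'_5 = 256·cos36.8° − 56·3.122 = 30.1; c'Δl = 39.96; W sinα = 153.4
Slice 6: Δl = 3.2/cos51.8° = 5.175 m; N'_6 = 164·cos51.8° − 0·5.175 = 101.4; c'Δl = 66.23; W sinα = 128.9
Σc'Δl = 225.1 kN/m; ΣN' = 417.5 kN/m; ΣW sinα = 442.4 kN/m
Resisting = 225.1 + 417.5·tan29.7° = 225.1 + 238.2 = 463.3 kN/m
FS = 463.3 / 442.4 = 1.047

FS = 1.05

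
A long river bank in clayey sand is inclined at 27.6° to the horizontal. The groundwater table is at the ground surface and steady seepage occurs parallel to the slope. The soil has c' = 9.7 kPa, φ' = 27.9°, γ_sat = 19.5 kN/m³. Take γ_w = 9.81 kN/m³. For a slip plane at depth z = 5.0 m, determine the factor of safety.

FS = 0.75

With seepage parallel to the slope and the water table at the surface, the effective normal stress on the slip plane uses the buoyant unit weight γ' = γ_sat − γ_w while the driving shear stress uses γ_sat:
FS = [c' + γ' z cos²β tanφ'] / [γ_sat z sinβ cosβ]
γ' = 19.5 − 9.81 = 9.69 kN/m³
Numerator = 9.7 + 9.69·5.0·cos²27.6°·tan27.9° = 9.7 + 9.69·5.0·0.7854·0.5295 = 29.847 kPa
Denominator = 19.5·5.0·sin27.6°·cos27.6° = 19.5·5.0·0.4633·0.8862 = 40.031 kPa
FS = 29.847 / 40.031 = 0.746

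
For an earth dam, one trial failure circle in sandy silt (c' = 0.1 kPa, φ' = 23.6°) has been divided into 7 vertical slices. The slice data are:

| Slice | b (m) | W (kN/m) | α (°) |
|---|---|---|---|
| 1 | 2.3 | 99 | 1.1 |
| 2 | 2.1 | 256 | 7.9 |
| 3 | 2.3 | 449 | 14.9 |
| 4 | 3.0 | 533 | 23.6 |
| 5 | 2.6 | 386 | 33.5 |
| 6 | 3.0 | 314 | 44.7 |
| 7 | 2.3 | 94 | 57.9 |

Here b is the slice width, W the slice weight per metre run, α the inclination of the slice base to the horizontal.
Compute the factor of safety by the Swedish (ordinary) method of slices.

Ordinary method of slices: FS = Σ[c'·Δl_i + (W_i cosα_i)·tanφ'] / Σ W_i sinα_i, with Δl_i = b_i / cosα_i.
Slice 1: Δl = 2.3/cos1.1° = 2.300 m; N'_1 = 99·cos1.1° = 99.0; c'Δl = 0.23; W sinα = 1.9
Slice 2: Δl = 2.1/cos7.9° = 2.120 m; N'_2 = 256·cos7.9° = 253.6; c'Δl = 0.21; W sinα = 35.2
Slice 3: Δl = 2.3/cos14.9° = 2.380 m; N'_3 = 449·cos14.9° = 433.9; c'Δl = 0.24; W sinα = 115.5
Slice 4: Δl = 3.0/cos23.6° = 3.274 m; N'_4 = 533·cos23.6° = 488.4; c'Δl = 0.33; W sinα = 213.4
Slice 5: Δl = 2.6/cos33.5° = 3.118 m; N'_5 = 386·cos33.5° = 321.9; c'Δl = 0.31; W sinα = 213.0
Slice 6: Δl = 3.0/cos44.7° = 4.221 m; N'_6 = 314·cos44.7° = 223.2; c'Δl = 0.42; W sinα = 220.9
Slice 7: Δl = 2.3/cos57.9° = 4.328 m; N'_7 = 94·cos57.9° = 50.0; c'Δl = 0.43; W sinα = 79.6
Σc'Δl = 2.2 kN/m; ΣN' = 1869.9 kN/m; ΣW sinα = 879.5 kN/m
Resisting = 2.2 + 1869.9·tan23.6° = 2.2 + 816.9 = 819.1 kN/m
FS = 819.1 / 879.5 = 0.931

FS = 0.93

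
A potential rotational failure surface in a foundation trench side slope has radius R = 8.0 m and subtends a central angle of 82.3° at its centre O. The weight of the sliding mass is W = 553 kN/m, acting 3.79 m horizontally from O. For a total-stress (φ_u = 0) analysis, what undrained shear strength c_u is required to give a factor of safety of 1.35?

FS = c_u·L_a·R / (W·d), so c_u = FS·W·d / (L_a·R).
Arc length L_a = R·θ = 8.0·(82.3°·π/180) = 8.0·1.4364 = 11.49 m
c_u = 1.35·553·3.79 / (11.49·8.0) = 2829.4 / 91.93 = 30.78 kPa

c_u = 30.8 kPa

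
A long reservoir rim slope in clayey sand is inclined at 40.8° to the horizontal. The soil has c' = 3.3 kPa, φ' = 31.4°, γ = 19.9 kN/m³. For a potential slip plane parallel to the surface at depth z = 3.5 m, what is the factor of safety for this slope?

FS = 0.80

For an infinite slope with a slip plane parallel to the surface (no pore pressure): FS = [c' + γz cos²β tanφ'] / [γz sinβ cosβ].
γz = 19.9·3.5 = 69.65 kN/m²
Numerator = 3.3 + 69.65·cos²40.8°·tan31.4° = 3.3 + 69.65·0.5730·0.6104 = 27.663 kPa
Denominator = 69.65·sin40.8°·cos40.8° = 69.65·0.6534·0.7570 = 34.451 kPa
FS = 27.663 / 34.451 = 0.803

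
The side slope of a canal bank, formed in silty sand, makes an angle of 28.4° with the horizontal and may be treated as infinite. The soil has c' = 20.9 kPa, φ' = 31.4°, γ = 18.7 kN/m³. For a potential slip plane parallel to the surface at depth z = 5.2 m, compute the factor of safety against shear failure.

FS = 1.64

For an infinite slope with a slip plane parallel to the surface (no pore pressure): FS = [c' + γz cos²β tanφ'] / [γz sinβ cosβ].
γz = 18.7·5.2 = 97.24 kN/m²
Numerator = 20.9 + 97.24·cos²28.4°·tan31.4° = 20.9 + 97.24·0.7738·0.6104 = 66.828 kPa
Denominator = 97.24·sin28.4°·cos28.4° = 97.24·0.4756·0.8796 = 40.683 kPa
FS = 66.828 / 40.683 = 1.643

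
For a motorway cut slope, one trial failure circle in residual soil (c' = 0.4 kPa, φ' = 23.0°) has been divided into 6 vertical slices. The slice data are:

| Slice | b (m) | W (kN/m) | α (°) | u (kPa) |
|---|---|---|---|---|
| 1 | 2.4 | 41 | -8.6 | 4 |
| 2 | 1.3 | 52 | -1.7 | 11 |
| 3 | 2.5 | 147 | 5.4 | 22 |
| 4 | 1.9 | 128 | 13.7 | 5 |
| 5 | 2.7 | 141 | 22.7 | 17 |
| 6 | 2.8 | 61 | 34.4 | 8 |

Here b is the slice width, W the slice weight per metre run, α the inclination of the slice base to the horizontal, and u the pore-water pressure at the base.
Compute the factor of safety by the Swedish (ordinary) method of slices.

Ordinary method of slices: FS = Σ[c'·Δl_i + (W_i cosα_i − u_i·Δl_i)·tanφ'] / Σ W_i sinα_i, with Δl_i = b_i / cosα_i.
Slice 1: Δl = 2.4/cos(-8.6°) = 2.427 m; N'_1 = 41·cos(-8.6°) − 4·2.427 = 30.8; c'Δl = 0.97; W sinα = -6.1
Slice 2: Δl = 1.3/cos(-1.7°) = 1.301 m; N'_2 = 52·cos(-1.7°) − 11·1.301 = 37.7; c'Δl = 0.52; W sinα = -1.5
Slice 3: Δl = 2.5/cos5.4° = 2.511 m; N'_3 = 147·cos5.4° − 22·2.511 = 91.1; c'Δl = 1.00; W sinα = 13.8
Slice 4: Δl = 1.9/cos13.7° = 1.956 m; N'_4 = 128·cos13.7° − 5·1.956 = 114.6; c'Δl = 0.78; W sinα = 30.3
Slice 5: Δl = 2.7/cos22.7° = 2.927 m; N'_5 = 141·cos22.7° − 17·2.927 = 80.3; c'Δl = 1.17; W sinα = 54.4
Slice 6: Δl = 2.8/cos34.4° = 3.393 m; N'_6 = 61·cos34.4° − 8·3.393 = 23.2; c'Δl = 1.36; W sinα = 34.5
Σc'Δl = 5.8 kN/m; ΣN' = 377.7 kN/m; ΣW sinα = 125.4 kN/m
Resisting = 5.8 + 377.7·tan23.0° = 5.8 + 160.3 = 166.1 kN/m
FS = 166.1 / 125.4 = 1.325

FS = 1.33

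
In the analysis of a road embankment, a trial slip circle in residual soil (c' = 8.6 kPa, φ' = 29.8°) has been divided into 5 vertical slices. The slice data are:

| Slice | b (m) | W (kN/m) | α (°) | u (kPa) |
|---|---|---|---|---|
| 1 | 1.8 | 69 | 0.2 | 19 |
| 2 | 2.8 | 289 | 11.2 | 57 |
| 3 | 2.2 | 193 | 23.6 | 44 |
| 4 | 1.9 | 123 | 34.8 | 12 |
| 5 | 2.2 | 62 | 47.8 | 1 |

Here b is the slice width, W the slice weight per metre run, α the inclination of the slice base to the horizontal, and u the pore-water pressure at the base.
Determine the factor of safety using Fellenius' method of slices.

FS = 1.21

Ordinary method of slices: FS = Σ[c'·Δl_i + (W_i cosα_i − u_i·Δl_i)·tanφ'] / Σ W_i sinα_i, with Δl_i = b_i / cosα_i.
Slice 1: Δl = 1.8/cos0.2° = 1.800 m; N'_1 = 69·cos0.2° − 19·1.800 = 34.8; c'Δl = 15.48; W sinα = 0.2
Slice 2: Δl = 2.8/cos11.2° = 2.854 m; N'_2 = 289·cos11.2° − 57·2.854 = 120.8; c'Δl = 24.55; W sinα = 56.1
Slice 3: Δl = 2.2/cos23.6° = 2.401 m; N'_3 = 193·cos23.6° − 44·2.401 = 71.2; c'Δl = 20.65; W sinα = 77.3
Slice 4: Δl = 1.9/cos34.8° = 2.314 m; N'_4 = 123·cos34.8° − 12·2.314 = 73.2; c'Δl = 19.90; W sinα = 70.2
Slice 5: Δl = 2.2/cos47.8° = 3.275 m; N'_5 = 62·cos47.8° − 1·3.275 = 38.4; c'Δl = 28.17; W sinα = 45.9
Σc'Δl = 108.7 kN/m; ΣN' = 338.4 kN/m; ΣW sinα = 249.8 kN/m
Resisting = 108.7 + 338.4·tan29.8° = 108.7 + 193.8 = 302.6 kN/m
FS = 302.6 / 249.8 = 1.211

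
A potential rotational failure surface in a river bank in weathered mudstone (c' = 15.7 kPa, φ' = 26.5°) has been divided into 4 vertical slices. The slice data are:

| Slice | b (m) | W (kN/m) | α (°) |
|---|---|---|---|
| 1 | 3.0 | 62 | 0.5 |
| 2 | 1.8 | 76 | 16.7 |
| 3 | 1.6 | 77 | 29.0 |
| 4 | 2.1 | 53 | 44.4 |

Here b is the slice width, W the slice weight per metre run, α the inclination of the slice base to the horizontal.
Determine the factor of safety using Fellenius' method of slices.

FS = 2.80

Ordinary method of slices: FS = Σ[c'·Δl_i + (W_i cosα_i)·tanφ'] / Σ W_i sinα_i, with Δl_i = b_i / cosα_i.
Slice 1: Δl = 3.0/cos0.5° = 3.000 m; N'_1 = 62·cos0.5° = 62.0; c'Δl = 47.10; W sinα = 0.5
Slice 2: Δl = 1.8/cos16.7° = 1.879 m; N'_2 = 76·cos16.7° = 72.8; c'Δl = 29.50; W sinα = 21.8
Slice 3: Δl = 1.6/cos29.0° = 1.829 m; N'_3 = 77·cos29.0° = 67.3; c'Δl = 28.72; W sinα = 37.3
Slice 4: Δl = 2.1/cos44.4° = 2.939 m; N'_4 = 53·cos44.4° = 37.9; c'Δl = 46.15; W sinα = 37.1
Σc'Δl = 151.5 kN/m; ΣN' = 240.0 kN/m; ΣW sinα = 96.8 kN/m
Resisting = 151.5 + 240.0·tan26.5° = 151.5 + 119.7 = 271.1 kN/m
FS = 271.1 / 96.8 = 2.801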